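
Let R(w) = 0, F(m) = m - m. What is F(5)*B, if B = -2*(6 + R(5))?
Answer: 0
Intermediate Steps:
F(m) = 0
B = -12 (B = -2*(6 + 0) = -2*6 = -12)
F(5)*B = 0*(-12) = 0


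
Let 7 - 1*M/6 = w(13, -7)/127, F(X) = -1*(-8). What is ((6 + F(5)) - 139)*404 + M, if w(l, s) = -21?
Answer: -6408040/127 ≈ -50457.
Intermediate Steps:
F(X) = 8
M = 5460/127 (M = 42 - (-126)/127 = 42 - 6*(-21/127) = 42 + 126/127 = 5460/127 ≈ 42.992)
((6 + F(5)) - 139)*404 + M = ((6 + 8) - 139)*404 + 5460/127 = (14 - 139)*404 + 5460/127 = -125*404 + 5460/127 = -50500 + 5460/127 = -6408040/127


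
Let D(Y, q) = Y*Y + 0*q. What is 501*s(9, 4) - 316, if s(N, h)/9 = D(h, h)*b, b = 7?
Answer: 504692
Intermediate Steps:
D(Y, q) = Y² (D(Y, q) = Y² + 0 = Y²)
s(N, h) = 63*h² (s(N, h) = 9*(h²*7) = 9*(7*h²) = 63*h²)
501*s(9, 4) - 316 = 501*(63*4²) - 316 = 501*(63*16) - 316 = 501*1008 - 316 = 505008 - 316 = 504692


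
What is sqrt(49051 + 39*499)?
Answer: 4*sqrt(4282) ≈ 261.75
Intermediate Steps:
sqrt(49051 + 39*499) = sqrt(49051 + 19461) = sqrt(68512) = 4*sqrt(4282)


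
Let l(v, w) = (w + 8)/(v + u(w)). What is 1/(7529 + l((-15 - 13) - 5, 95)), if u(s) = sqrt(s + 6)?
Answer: 7435253/55954439375 + 103*sqrt(101)/55954439375 ≈ 0.00013290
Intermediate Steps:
u(s) = sqrt(6 + s)
l(v, w) = (8 + w)/(v + sqrt(6 + w)) (l(v, w) = (w + 8)/(v + sqrt(6 + w)) = (8 + w)/(v + sqrt(6 + w)))
1/(7529 + l((-15 - 13) - 5, 95)) = 1/(7529 + (8 + 95)/(((-15 - 13) - 5) + sqrt(6 + 95))) = 1/(7529 + 103/((-28 - 5) + sqrt(101))) = 1/(7529 + 103/(-33 + sqrt(101)))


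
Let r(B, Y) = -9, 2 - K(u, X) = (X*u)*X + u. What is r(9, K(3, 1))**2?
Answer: 81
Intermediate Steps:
K(u, X) = 2 - u - u*X**2 (K(u, X) = 2 - ((X*u)*X + u) = 2 - (u*X**2 + u) = 2 - (u + u*X**2) = 2 + (-u - u*X**2) = 2 - u - u*X**2)
r(9, K(3, 1))**2 = (-9)**2 = 81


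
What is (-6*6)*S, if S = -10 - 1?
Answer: 396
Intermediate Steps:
S = -11
(-6*6)*S = -6*6*(-11) = -36*(-11) = 396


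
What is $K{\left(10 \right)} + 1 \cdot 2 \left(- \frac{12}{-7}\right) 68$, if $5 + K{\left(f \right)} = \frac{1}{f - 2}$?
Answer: $\frac{12783}{56} \approx 228.27$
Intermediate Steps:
$K{\left(f \right)} = -5 + \frac{1}{-2 + f}$ ($K{\left(f \right)} = -5 + \frac{1}{f - 2} = -5 + \frac{1}{-2 + f}$)
$K{\left(10 \right)} + 1 \cdot 2 \left(- \frac{12}{-7}\right) 68 = \frac{11 - 50}{-2 + 10} + 1 \cdot 2 \left(- \frac{12}{-7}\right) 68 = \frac{11 - 50}{8} + 2 \left(\left(-12\right) \left(- \frac{1}{7}\right)\right) 68 = \frac{1}{8} \left(-39\right) + 2 \cdot \frac{12}{7} \cdot 68 = - \frac{39}{8} + \frac{24}{7} \cdot 68 = - \frac{39}{8} + \frac{1632}{7} = \frac{12783}{56}$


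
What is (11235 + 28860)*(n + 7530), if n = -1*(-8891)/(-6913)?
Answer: 2086784329905/6913 ≈ 3.0186e+8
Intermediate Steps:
n = -8891/6913 (n = 8891*(-1/6913) = -8891/6913 ≈ -1.2861)
(11235 + 28860)*(n + 7530) = (11235 + 28860)*(-8891/6913 + 7530) = 40095*(52045999/6913) = 2086784329905/6913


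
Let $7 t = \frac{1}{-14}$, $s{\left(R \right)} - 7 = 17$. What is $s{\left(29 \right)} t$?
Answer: $- \frac{12}{49} \approx -0.2449$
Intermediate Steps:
$s{\left(R \right)} = 24$ ($s{\left(R \right)} = 7 + 17 = 24$)
$t = - \frac{1}{98}$ ($t = \frac{1}{7 \left(-14\right)} = \frac{1}{7} \left(- \frac{1}{14}\right) = - \frac{1}{98} \approx -0.010204$)
$s{\left(29 \right)} t = 24 \left(- \frac{1}{98}\right) = - \frac{12}{49}$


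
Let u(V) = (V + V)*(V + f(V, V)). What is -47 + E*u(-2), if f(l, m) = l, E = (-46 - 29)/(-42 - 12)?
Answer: -223/9 ≈ -24.778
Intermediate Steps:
E = 25/18 (E = -75/(-54) = -75*(-1/54) = 25/18 ≈ 1.3889)
u(V) = 4*V² (u(V) = (V + V)*(V + V) = (2*V)*(2*V) = 4*V²)
-47 + E*u(-2) = -47 + 25*(4*(-2)²)/18 = -47 + 25*(4*4)/18 = -47 + (25/18)*16 = -47 + 200/9 = -223/9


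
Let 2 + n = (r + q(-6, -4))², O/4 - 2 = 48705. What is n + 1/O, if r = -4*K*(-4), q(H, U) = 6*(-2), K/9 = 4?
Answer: 61973617833/194828 ≈ 3.1809e+5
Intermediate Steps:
O = 194828 (O = 8 + 4*48705 = 8 + 194820 = 194828)
K = 36 (K = 9*4 = 36)
q(H, U) = -12
r = 576 (r = -4*36*(-4) = -144*(-4) = 576)
n = 318094 (n = -2 + (576 - 12)² = -2 + 564² = -2 + 318096 = 318094)
n + 1/O = 318094 + 1/194828 = 61973617833/194828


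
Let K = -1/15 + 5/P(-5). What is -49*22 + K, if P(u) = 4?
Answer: -64609/60 ≈ -1076.8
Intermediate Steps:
K = 71/60 (K = -1/15 + 5/4 = 71/60 ≈ 1.1833)
-49*22 + K = -49*22 + 71/60 = -1078 + 71/60 = -64609/60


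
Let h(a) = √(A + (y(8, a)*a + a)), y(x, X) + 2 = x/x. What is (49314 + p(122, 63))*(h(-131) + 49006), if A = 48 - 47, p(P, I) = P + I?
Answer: 2425797493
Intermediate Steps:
y(x, X) = -1 (y(x, X) = -2 + x/x = -2 + 1 = -1)
p(P, I) = I + P
A = 1
h(a) = 1 (h(a) = √(1 + (-a + a)) = √(1 + 0) = √1 = 1)
(49314 + p(122, 63))*(h(-131) + 49006) = (49314 + (63 + 122))*(1 + 49006) = (49314 + 185)*49007 = 49499*49007 = 2425797493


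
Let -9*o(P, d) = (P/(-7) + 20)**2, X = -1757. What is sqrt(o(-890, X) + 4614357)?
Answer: sqrt(2033870537)/21 ≈ 2147.5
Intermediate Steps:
o(P, d) = -(20 - P/7)**2/9 (o(P, d) = -(P/(-7) + 20)**2/9 = -(P*(-1/7) + 20)**2/9 = -(-P/7 + 20)**2/9 = -(20 - P/7)**2/9)
sqrt(o(-890, X) + 4614357) = sqrt(-(-140 - 890)**2/441 + 4614357) = sqrt(-1/441*(-1030)**2 + 4614357) = sqrt(-1/441*1060900 + 4614357) = sqrt(-1060900/441 + 4614357) = sqrt(2033870537/441) = sqrt(2033870537)/21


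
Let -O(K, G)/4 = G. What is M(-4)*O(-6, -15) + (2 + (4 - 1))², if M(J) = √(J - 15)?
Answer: 25 + 60*I*√19 ≈ 25.0 + 261.53*I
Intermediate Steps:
O(K, G) = -4*G
M(J) = √(-15 + J)
M(-4)*O(-6, -15) + (2 + (4 - 1))² = √(-15 - 4)*(-4*(-15)) + (2 + (4 - 1))² = √(-19)*60 + (2 + 3)² = (I*√19)*60 + 5² = 60*I*√19 + 25 = 25 + 60*I*√19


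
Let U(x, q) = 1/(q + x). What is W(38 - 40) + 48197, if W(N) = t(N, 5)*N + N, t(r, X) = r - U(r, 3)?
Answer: 48201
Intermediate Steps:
t(r, X) = r - 1/(3 + r)
W(N) = N + N*(-1 + N*(3 + N))/(3 + N) (W(N) = ((-1 + N*(3 + N))/(3 + N))*N + N = N*(-1 + N*(3 + N))/(3 + N) + N = N + N*(-1 + N*(3 + N))/(3 + N))
W(38 - 40) + 48197 = (38 - 40)*(2 + (38 - 40) + (38 - 40)*(3 + (38 - 40)))/(3 + (38 - 40)) + 48197 = -2*(2 - 2 - 2*(3 - 2))/(3 - 2) + 48197 = -2*(2 - 2 - 2*1)/1 + 48197 = -2*1*(2 - 2 - 2) + 48197 = -2*1*(-2) + 48197 = 4 + 48197 = 48201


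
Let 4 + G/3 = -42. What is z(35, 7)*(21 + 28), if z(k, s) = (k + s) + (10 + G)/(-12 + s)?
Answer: 16562/5 ≈ 3312.4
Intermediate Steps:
G = -138 (G = -12 + 3*(-42) = -12 - 126 = -138)
z(k, s) = k + s - 128/(-12 + s) (z(k, s) = (k + s) + (10 - 138)/(-12 + s) = (k + s) - 128/(-12 + s) = k + s - 128/(-12 + s))
z(35, 7)*(21 + 28) = ((-128 + 7² - 12*35 - 12*7 + 35*7)/(-12 + 7))*(21 + 28) = ((-128 + 49 - 420 - 84 + 245)/(-5))*49 = -⅕*(-338)*49 = (338/5)*49 = 16562/5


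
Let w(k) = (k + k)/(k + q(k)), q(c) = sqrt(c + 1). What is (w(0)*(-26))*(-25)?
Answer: 0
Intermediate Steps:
q(c) = sqrt(1 + c)
w(k) = 2*k/(k + sqrt(1 + k)) (w(k) = (k + k)/(k + sqrt(1 + k)) = (2*k)/(k + sqrt(1 + k)) = 2*k/(k + sqrt(1 + k)))
(w(0)*(-26))*(-25) = ((2*0/(0 + sqrt(1 + 0)))*(-26))*(-25) = ((2*0/(0 + sqrt(1)))*(-26))*(-25) = ((2*0/(0 + 1))*(-26))*(-25) = ((2*0/1)*(-26))*(-25) = ((2*0*1)*(-26))*(-25) = (0*(-26))*(-25) = 0*(-25) = 0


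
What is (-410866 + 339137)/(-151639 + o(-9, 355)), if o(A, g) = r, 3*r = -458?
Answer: 215187/455375 ≈ 0.47255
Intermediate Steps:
r = -458/3 (r = (1/3)*(-458) = -458/3 ≈ -152.67)
o(A, g) = -458/3
(-410866 + 339137)/(-151639 + o(-9, 355)) = (-410866 + 339137)/(-151639 - 458/3) = -71729/(-455375/3) = -71729*(-3/455375) = 215187/455375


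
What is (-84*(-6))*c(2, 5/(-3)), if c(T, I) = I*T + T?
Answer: -672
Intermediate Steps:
c(T, I) = T + I*T
(-84*(-6))*c(2, 5/(-3)) = (-84*(-6))*(2*(1 + 5/(-3))) = 504*(2*(1 + 5*(-1/3))) = 504*(2*(1 - 5/3)) = 504*(2*(-2/3)) = 504*(-4/3) = -672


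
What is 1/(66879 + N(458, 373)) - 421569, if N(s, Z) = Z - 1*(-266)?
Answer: -28463495741/67518 ≈ -4.2157e+5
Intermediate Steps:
N(s, Z) = 266 + Z (N(s, Z) = Z + 266 = 266 + Z)
1/(66879 + N(458, 373)) - 421569 = 1/(66879 + (266 + 373)) - 421569 = 1/(66879 + 639) - 421569 = 1/67518 - 421569 = -28463495741/67518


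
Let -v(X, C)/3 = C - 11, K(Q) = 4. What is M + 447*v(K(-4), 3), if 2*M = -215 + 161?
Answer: 10701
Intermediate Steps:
M = -27 (M = (-215 + 161)/2 = (1/2)*(-54) = -27)
v(X, C) = 33 - 3*C (v(X, C) = -3*(C - 11) = -3*(-11 + C) = 33 - 3*C)
M + 447*v(K(-4), 3) = -27 + 447*(33 - 3*3) = -27 + 447*(33 - 9) = -27 + 447*24 = -27 + 10728 = 10701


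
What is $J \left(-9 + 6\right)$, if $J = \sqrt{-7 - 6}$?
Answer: $- 3 i \sqrt{13} \approx - 10.817 i$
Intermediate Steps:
$J = i \sqrt{13}$ ($J = \sqrt{-13} = i \sqrt{13} \approx 3.6056 i$)
$J \left(-9 + 6\right) = i \sqrt{13} \left(-9 + 6\right) = i \sqrt{13} \left(-3\right) = - 3 i \sqrt{13}$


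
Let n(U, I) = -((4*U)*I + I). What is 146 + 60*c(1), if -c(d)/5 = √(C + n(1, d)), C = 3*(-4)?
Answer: 146 - 300*I*√17 ≈ 146.0 - 1236.9*I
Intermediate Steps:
n(U, I) = -I - 4*I*U (n(U, I) = -(4*I*U + I) = -(I + 4*I*U) = -I - 4*I*U)
C = -12
c(d) = -5*√(-12 - 5*d) (c(d) = -5*√(-12 - d*(1 + 4*1)) = -5*√(-12 - d*(1 + 4)) = -5*√(-12 - 1*d*5) = -5*√(-12 - 5*d))
146 + 60*c(1) = 146 + 60*(-5*√(-12 - 5*1)) = 146 + 60*(-5*√(-12 - 5)) = 146 + 60*(-5*I*√17) = 146 - 300*I*√17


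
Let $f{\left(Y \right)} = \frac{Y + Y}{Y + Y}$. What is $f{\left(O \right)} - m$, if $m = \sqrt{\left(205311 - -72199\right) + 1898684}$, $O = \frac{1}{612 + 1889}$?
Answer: $1 - \sqrt{2176194} \approx -1474.2$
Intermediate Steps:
$O = \frac{1}{2501} \approx 0.00039984$
$m = \sqrt{2176194}$ ($m = \sqrt{\left(205311 + 72199\right) + 1898684} = \sqrt{277510 + 1898684} = \sqrt{2176194} \approx 1475.2$)
$f{\left(Y \right)} = 1$ ($f{\left(Y \right)} = \frac{2 Y}{2 Y} = 2 Y \frac{1}{2 Y} = 1$)
$f{\left(O \right)} - m = 1 - \sqrt{2176194}$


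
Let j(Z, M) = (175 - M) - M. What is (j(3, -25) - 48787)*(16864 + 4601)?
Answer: -1042383330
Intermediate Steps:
j(Z, M) = 175 - 2*M
(j(3, -25) - 48787)*(16864 + 4601) = ((175 - 2*(-25)) - 48787)*(16864 + 4601) = ((175 + 50) - 48787)*21465 = (225 - 48787)*21465 = -48562*21465 = -1042383330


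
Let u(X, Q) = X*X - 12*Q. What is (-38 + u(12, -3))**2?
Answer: 20164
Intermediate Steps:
u(X, Q) = X**2 - 12*Q
(-38 + u(12, -3))**2 = (-38 + (12**2 - 12*(-3)))**2 = (-38 + (144 + 36))**2 = (-38 + 180)**2 = 142**2 = 20164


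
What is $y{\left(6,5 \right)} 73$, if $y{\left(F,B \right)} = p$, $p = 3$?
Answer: $219$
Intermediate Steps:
$y{\left(F,B \right)} = 3$
$y{\left(6,5 \right)} 73 = 3 \cdot 73 = 219$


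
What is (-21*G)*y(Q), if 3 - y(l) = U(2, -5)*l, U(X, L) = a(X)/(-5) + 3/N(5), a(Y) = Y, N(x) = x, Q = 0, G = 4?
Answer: -252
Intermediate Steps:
U(X, L) = 3/5 - X/5 (U(X, L) = X/(-5) + 3/5 = X*(-1/5) + 3*(1/5) = -X/5 + 3/5 = 3/5 - X/5)
y(l) = 3 - l/5 (y(l) = 3 - (3/5 - 1/5*2)*l = 3 - (3/5 - 2/5)*l = 3 - l/5)
(-21*G)*y(Q) = (-21*4)*(3 - 1/5*0) = -84*(3 + 0) = -84*3 = -252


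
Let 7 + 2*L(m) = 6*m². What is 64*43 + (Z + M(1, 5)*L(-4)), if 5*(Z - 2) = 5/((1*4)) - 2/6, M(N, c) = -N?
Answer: 162581/60 ≈ 2709.7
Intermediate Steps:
L(m) = -7/2 + 3*m² (L(m) = -7/2 + (6*m²)/2 = -7/2 + 3*m²)
Z = 131/60 (Z = 2 + (5/((1*4)) - 2/6)/5 = 2 + (5/4 - 2*⅙)/5 = 2 + (5*(¼) - ⅓)/5 = 2 + (5/4 - ⅓)/5 = 2 + (⅕)*(11/12) = 2 + 11/60 = 131/60 ≈ 2.1833)
64*43 + (Z + M(1, 5)*L(-4)) = 64*43 + (131/60 + (-1*1)*(-7/2 + 3*(-4)²)) = 2752 + (131/60 - (-7/2 + 3*16)) = 2752 + (131/60 - (-7/2 + 48)) = 2752 + (131/60 - 1*89/2) = 2752 + (131/60 - 89/2) = 2752 - 2539/60 = 162581/60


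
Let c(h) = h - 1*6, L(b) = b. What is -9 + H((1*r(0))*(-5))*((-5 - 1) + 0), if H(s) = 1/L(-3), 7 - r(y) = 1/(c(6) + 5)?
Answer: -7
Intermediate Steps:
c(h) = -6 + h (c(h) = h - 6 = -6 + h)
r(y) = 34/5 (r(y) = 7 - 1/((-6 + 6) + 5) = 7 - 1/(0 + 5) = 7 - 1/5 = 7 - 1*⅕ = 7 - ⅕ = 34/5)
H(s) = -⅓ (H(s) = 1/(-3) = -⅓)
-9 + H((1*r(0))*(-5))*((-5 - 1) + 0) = -9 - ((-5 - 1) + 0)/3 = -9 - (-6 + 0)/3 = -9 - ⅓*(-6) = -9 + 2 = -7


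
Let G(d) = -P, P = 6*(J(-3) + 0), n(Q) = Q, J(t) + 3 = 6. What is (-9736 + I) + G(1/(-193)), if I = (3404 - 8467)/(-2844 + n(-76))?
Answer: -28476617/2920 ≈ -9752.3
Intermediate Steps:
J(t) = 3 (J(t) = -3 + 6 = 3)
I = 5063/2920 (I = (3404 - 8467)/(-2844 - 76) = -5063/(-2920) = -5063*(-1/2920) = 5063/2920 ≈ 1.7339)
P = 18 (P = 6*(3 + 0) = 6*3 = 18)
G(d) = -18 (G(d) = -1*18 = -18)
(-9736 + I) + G(1/(-193)) = (-9736 + 5063/2920) - 18 = -28424057/2920 - 18 = -28476617/2920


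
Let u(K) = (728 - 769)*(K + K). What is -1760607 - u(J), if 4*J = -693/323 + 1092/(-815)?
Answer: -926979597381/526490 ≈ -1.7607e+6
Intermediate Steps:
J = -917511/1052980 (J = (-693/323 + 1092/(-815))/4 = (-693*1/323 + 1092*(-1/815))/4 = (-693/323 - 1092/815)/4 = (¼)*(-917511/263245) = -917511/1052980 ≈ -0.87135)
u(K) = -82*K
-1760607 - u(J) = -1760607 - (-82)*(-917511)/1052980 = -1760607 - 1*37617951/526490 = -1760607 - 37617951/526490 = -926979597381/526490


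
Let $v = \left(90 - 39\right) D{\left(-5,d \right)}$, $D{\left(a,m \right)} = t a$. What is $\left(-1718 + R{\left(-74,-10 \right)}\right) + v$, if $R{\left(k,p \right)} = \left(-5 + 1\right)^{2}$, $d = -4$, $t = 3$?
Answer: $-2467$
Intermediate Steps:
$D{\left(a,m \right)} = 3 a$
$R{\left(k,p \right)} = 16$ ($R{\left(k,p \right)} = \left(-4\right)^{2} = 16$)
$v = -765$ ($v = \left(90 - 39\right) 3 \left(-5\right) = 51 \left(-15\right) = -765$)
$\left(-1718 + R{\left(-74,-10 \right)}\right) + v = \left(-1718 + 16\right) - 765 = -1702 - 765 = -2467$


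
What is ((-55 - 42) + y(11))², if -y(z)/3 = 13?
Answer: 18496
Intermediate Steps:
y(z) = -39 (y(z) = -3*13 = -39)
((-55 - 42) + y(11))² = ((-55 - 42) - 39)² = (-97 - 39)² = (-136)² = 18496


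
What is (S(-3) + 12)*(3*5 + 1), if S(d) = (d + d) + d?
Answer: 48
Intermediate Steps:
S(d) = 3*d (S(d) = 2*d + d = 3*d)
(S(-3) + 12)*(3*5 + 1) = (3*(-3) + 12)*(3*5 + 1) = (-9 + 12)*(15 + 1) = 3*16 = 48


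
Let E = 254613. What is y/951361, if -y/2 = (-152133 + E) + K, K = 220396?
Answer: -645752/951361 ≈ -0.67877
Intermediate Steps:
y = -645752 (y = -2*((-152133 + 254613) + 220396) = -2*(102480 + 220396) = -2*322876 = -645752)
y/951361 = -645752/951361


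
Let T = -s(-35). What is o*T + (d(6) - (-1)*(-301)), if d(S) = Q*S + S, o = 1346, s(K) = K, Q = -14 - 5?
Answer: 46701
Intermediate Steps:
Q = -19
d(S) = -18*S (d(S) = -19*S + S = -18*S)
T = 35 (T = -1*(-35) = 35)
o*T + (d(6) - (-1)*(-301)) = 1346*35 + (-18*6 - (-1)*(-301)) = 47110 + (-108 - 1*301) = 47110 + (-108 - 301) = 47110 - 409 = 46701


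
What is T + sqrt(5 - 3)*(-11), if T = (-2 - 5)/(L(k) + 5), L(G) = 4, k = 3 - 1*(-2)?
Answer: -7/9 - 11*sqrt(2) ≈ -16.334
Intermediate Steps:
k = 5 (k = 3 + 2 = 5)
T = -7/9 (T = (-2 - 5)/(4 + 5) = -7/9 ≈ -0.77778)
T + sqrt(5 - 3)*(-11) = -7/9 + sqrt(5 - 3)*(-11) = -7/9 + sqrt(2)*(-11) = -7/9 - 11*sqrt(2)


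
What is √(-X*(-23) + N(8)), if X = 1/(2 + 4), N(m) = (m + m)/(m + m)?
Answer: √174/6 ≈ 2.1985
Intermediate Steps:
N(m) = 1 (N(m) = (2*m)/((2*m)) = (2*m)*(1/(2*m)) = 1)
X = ⅙ (X = 1/6 = ⅙ ≈ 0.16667)
√(-X*(-23) + N(8)) = √(-(-23)/6 + 1) = √(-1*(-23/6) + 1) = √(23/6 + 1) = √(29/6) = √174/6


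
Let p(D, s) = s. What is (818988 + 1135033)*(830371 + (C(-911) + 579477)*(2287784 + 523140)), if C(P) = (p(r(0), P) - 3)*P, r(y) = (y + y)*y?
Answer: 7756278743625647715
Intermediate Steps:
r(y) = 2*y² (r(y) = (2*y)*y = 2*y²)
C(P) = P*(-3 + P) (C(P) = (P - 3)*P = (-3 + P)*P = P*(-3 + P))
(818988 + 1135033)*(830371 + (C(-911) + 579477)*(2287784 + 523140)) = (818988 + 1135033)*(830371 + (-911*(-3 - 911) + 579477)*(2287784 + 523140)) = 1954021*(830371 + (-911*(-914) + 579477)*2810924) = 1954021*(830371 + (832654 + 579477)*2810924) = 1954021*(830371 + 1412131*2810924) = 1954021*(830371 + 3969392919044) = 1954021*3969393749415 = 7756278743625647715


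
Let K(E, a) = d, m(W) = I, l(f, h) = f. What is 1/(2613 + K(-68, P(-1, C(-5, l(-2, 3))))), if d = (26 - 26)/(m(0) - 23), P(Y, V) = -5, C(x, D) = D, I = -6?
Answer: 1/2613 ≈ 0.00038270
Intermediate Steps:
m(W) = -6
d = 0 (d = (26 - 26)/(-6 - 23) = 0/(-29) = 0*(-1/29) = 0)
K(E, a) = 0
1/(2613 + K(-68, P(-1, C(-5, l(-2, 3))))) = 1/(2613 + 0) = 1/2613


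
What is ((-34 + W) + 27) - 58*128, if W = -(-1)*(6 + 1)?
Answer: -7424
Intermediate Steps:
W = 7 (W = -(-1)*7 = -1*(-7) = 7)
((-34 + W) + 27) - 58*128 = ((-34 + 7) + 27) - 58*128 = (-27 + 27) - 7424 = 0 - 7424 = -7424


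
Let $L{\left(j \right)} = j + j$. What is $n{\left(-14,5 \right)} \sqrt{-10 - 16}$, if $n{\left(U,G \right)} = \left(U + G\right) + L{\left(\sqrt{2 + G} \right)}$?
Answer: $i \sqrt{26} \left(-9 + 2 \sqrt{7}\right) \approx - 18.91 i$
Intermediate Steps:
$L{\left(j \right)} = 2 j$
$n{\left(U,G \right)} = G + U + 2 \sqrt{2 + G}$ ($n{\left(U,G \right)} = \left(U + G\right) + 2 \sqrt{2 + G} = \left(G + U\right) + 2 \sqrt{2 + G} = G + U + 2 \sqrt{2 + G}$)
$n{\left(-14,5 \right)} \sqrt{-10 - 16} = \left(5 - 14 + 2 \sqrt{2 + 5}\right) \sqrt{-10 - 16} = \left(5 - 14 + 2 \sqrt{7}\right) \sqrt{-26} = \left(-9 + 2 \sqrt{7}\right) i \sqrt{26} = i \sqrt{26} \left(-9 + 2 \sqrt{7}\right)$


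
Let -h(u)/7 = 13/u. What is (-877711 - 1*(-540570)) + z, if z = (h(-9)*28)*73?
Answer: -2848265/9 ≈ -3.1647e+5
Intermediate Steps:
h(u) = -91/u
z = 186004/9 (z = (-91/(-9)*28)*73 = (-91*(-1/9)*28)*73 = ((91/9)*28)*73 = (2548/9)*73 = 186004/9 ≈ 20667.)
(-877711 - 1*(-540570)) + z = (-877711 - 1*(-540570)) + 186004/9 = (-877711 + 540570) + 186004/9 = -337141 + 186004/9 = -2848265/9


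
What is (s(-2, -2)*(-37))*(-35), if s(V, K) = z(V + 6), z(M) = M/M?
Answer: 1295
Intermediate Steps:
z(M) = 1
s(V, K) = 1
(s(-2, -2)*(-37))*(-35) = (1*(-37))*(-35) = -37*(-35) = 1295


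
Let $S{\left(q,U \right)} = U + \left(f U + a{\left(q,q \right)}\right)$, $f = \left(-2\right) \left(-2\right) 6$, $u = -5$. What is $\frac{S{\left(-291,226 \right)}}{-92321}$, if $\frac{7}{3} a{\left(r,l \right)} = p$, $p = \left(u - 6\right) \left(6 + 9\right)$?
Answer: $- \frac{39055}{646247} \approx -0.060434$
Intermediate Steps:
$p = -165$ ($p = \left(-5 - 6\right) \left(6 + 9\right) = \left(-11\right) 15 = -165$)
$a{\left(r,l \right)} = - \frac{495}{7}$ ($a{\left(r,l \right)} = \frac{3}{7} \left(-165\right) = - \frac{495}{7}$)
$f = 24$ ($f = 4 \cdot 6 = 24$)
$S{\left(q,U \right)} = - \frac{495}{7} + 25 U$ ($S{\left(q,U \right)} = U + \left(24 U - \frac{495}{7}\right) = U + \left(- \frac{495}{7} + 24 U\right) = - \frac{495}{7} + 25 U$)
$\frac{S{\left(-291,226 \right)}}{-92321} = \frac{- \frac{495}{7} + 25 \cdot 226}{-92321} = \left(- \frac{495}{7} + 5650\right) \left(- \frac{1}{92321}\right) = \frac{39055}{7} \left(- \frac{1}{92321}\right) = - \frac{39055}{646247}$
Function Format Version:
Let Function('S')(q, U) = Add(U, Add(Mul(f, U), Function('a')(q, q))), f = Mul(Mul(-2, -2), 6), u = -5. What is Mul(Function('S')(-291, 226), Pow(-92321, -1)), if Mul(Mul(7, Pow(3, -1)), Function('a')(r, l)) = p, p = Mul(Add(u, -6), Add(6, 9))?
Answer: Rational(-39055, 646247) ≈ -0.060434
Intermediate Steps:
p = -165 (p = Mul(Add(-5, -6), Add(6, 9)) = Mul(-11, 15) = -165)
Function('a')(r, l) = Rational(-495, 7) (Function('a')(r, l) = Mul(Rational(3, 7), -165) = Rational(-495, 7))
f = 24 (f = Mul(4, 6) = 24)
Function('S')(q, U) = Add(Rational(-495, 7), Mul(25, U)) (Function('S')(q, U) = Add(U, Add(Mul(24, U), Rational(-495, 7))) = Add(U, Add(Rational(-495, 7), Mul(24, U))) = Add(Rational(-495, 7), Mul(25, U)))
Mul(Function('S')(-291, 226), Pow(-92321, -1)) = Mul(Add(Rational(-495, 7), Mul(25, 226)), Pow(-92321, -1)) = Mul(Add(Rational(-495, 7), 5650), Rational(-1, 92321)) = Mul(Rational(39055, 7), Rational(-1, 92321)) = Rational(-39055, 646247)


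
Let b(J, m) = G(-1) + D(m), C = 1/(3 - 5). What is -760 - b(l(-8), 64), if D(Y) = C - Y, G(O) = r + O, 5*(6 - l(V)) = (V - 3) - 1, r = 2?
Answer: -1393/2 ≈ -696.50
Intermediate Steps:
C = -½ (C = 1/(-2) = -½ ≈ -0.50000)
l(V) = 34/5 - V/5 (l(V) = 6 - ((V - 3) - 1)/5 = 6 - ((-3 + V) - 1)/5 = 6 - (-4 + V)/5 = 6 + (⅘ - V/5) = 34/5 - V/5)
G(O) = 2 + O
D(Y) = -½ - Y
b(J, m) = ½ - m (b(J, m) = (2 - 1) + (-½ - m) = 1 + (-½ - m) = ½ - m)
-760 - b(l(-8), 64) = -760 - (½ - 1*64) = -760 - (½ - 64) = -760 - 1*(-127/2) = -760 + 127/2 = -1393/2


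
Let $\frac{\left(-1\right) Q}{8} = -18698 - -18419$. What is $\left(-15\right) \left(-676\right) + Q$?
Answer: $12372$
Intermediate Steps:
$Q = 2232$ ($Q = - 8 \left(-18698 - -18419\right) = - 8 \left(-18698 + 18419\right) = \left(-8\right) \left(-279\right) = 2232$)
$\left(-15\right) \left(-676\right) + Q = \left(-15\right) \left(-676\right) + 2232 = 10140 + 2232 = 12372$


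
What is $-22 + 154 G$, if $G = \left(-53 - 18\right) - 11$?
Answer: $-12650$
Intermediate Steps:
$G = -82$ ($G = -71 - 11 = -82$)
$-22 + 154 G = -22 + 154 \left(-82\right) = -22 - 12628 = -12650$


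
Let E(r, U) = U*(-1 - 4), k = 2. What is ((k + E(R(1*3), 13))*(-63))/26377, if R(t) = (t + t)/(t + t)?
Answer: 3969/26377 ≈ 0.15047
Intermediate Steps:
R(t) = 1 (R(t) = (2*t)/((2*t)) = (2*t)*(1/(2*t)) = 1)
E(r, U) = -5*U (E(r, U) = U*(-5) = -5*U)
((k + E(R(1*3), 13))*(-63))/26377 = ((2 - 5*13)*(-63))/26377 = ((2 - 65)*(-63))*(1/26377) = -63*(-63)*(1/26377) = 3969*(1/26377) = 3969/26377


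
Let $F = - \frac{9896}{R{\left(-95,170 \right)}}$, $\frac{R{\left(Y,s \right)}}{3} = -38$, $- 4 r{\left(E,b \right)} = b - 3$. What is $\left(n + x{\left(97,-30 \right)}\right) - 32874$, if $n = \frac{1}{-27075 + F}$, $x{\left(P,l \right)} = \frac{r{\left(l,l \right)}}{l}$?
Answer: $- \frac{2022855395797}{61533080} \approx -32874.0$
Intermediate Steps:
$r{\left(E,b \right)} = \frac{3}{4} - \frac{b}{4}$ ($r{\left(E,b \right)} = - \frac{b - 3}{4} = - \frac{-3 + b}{4} = \frac{3}{4} - \frac{b}{4}$)
$R{\left(Y,s \right)} = -114$ ($R{\left(Y,s \right)} = 3 \left(-38\right) = -114$)
$F = \frac{4948}{57}$ ($F = - \frac{9896}{-114} = \left(-9896\right) \left(- \frac{1}{114}\right) = \frac{4948}{57} \approx 86.807$)
$x{\left(P,l \right)} = \frac{\frac{3}{4} - \frac{l}{4}}{l}$
$n = - \frac{57}{1538327}$ ($n = \frac{1}{-27075 + \frac{4948}{57}} = \frac{1}{- \frac{1538327}{57}} = - \frac{57}{1538327} \approx -3.7053 \cdot 10^{-5}$)
$\left(n + x{\left(97,-30 \right)}\right) - 32874 = \left(- \frac{57}{1538327} + \frac{3 - -30}{4 \left(-30\right)}\right) - 32874 = \left(- \frac{57}{1538327} + \frac{1}{4} \left(- \frac{1}{30}\right) \left(3 + 30\right)\right) - 32874 = \left(- \frac{57}{1538327} + \frac{1}{4} \left(- \frac{1}{30}\right) 33\right) - 32874 = \left(- \frac{57}{1538327} - \frac{11}{40}\right) - 32874 = - \frac{16923877}{61533080} - 32874 = - \frac{2022855395797}{61533080}$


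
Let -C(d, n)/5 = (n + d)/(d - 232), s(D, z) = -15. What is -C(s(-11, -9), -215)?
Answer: 1150/247 ≈ 4.6559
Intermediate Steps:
C(d, n) = -5*(d + n)/(-232 + d) (C(d, n) = -5*(n + d)/(d - 232) = -5*(d + n)/(-232 + d))
-C(s(-11, -9), -215) = -5*(-1*(-15) - 1*(-215))/(-232 - 15) = -5*(15 + 215)/(-247) = -5*(-1)*230/247 = -1*(-1150/247) = 1150/247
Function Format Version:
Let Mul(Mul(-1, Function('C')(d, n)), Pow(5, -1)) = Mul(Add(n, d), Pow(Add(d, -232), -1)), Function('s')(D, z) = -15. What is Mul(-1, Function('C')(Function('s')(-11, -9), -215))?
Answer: Rational(1150, 247) ≈ 4.6559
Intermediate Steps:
Function('C')(d, n) = Mul(-5, Pow(Add(-232, d), -1), Add(d, n)) (Function('C')(d, n) = Mul(-5, Mul(Add(n, d), Pow(Add(d, -232), -1))) = Mul(-5, Mul(Add(d, n), Pow(Add(-232, d), -1))) = Mul(-5, Mul(Pow(Add(-232, d), -1), Add(d, n))) = Mul(-5, Pow(Add(-232, d), -1), Add(d, n)))
Mul(-1, Function('C')(Function('s')(-11, -9), -215)) = Mul(-1, Mul(5, Pow(Add(-232, -15), -1), Add(Mul(-1, -15), Mul(-1, -215)))) = Mul(-1, Mul(5, Pow(-247, -1), Add(15, 215))) = Mul(-1, Mul(5, Rational(-1, 247), 230)) = Mul(-1, Rational(-1150, 247)) = Rational(1150, 247)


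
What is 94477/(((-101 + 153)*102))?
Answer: 94477/5304 ≈ 17.812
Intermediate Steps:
94477/(((-101 + 153)*102)) = 94477/((52*102)) = 94477/5304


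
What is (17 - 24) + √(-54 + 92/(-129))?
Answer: -7 + I*√910482/129 ≈ -7.0 + 7.3968*I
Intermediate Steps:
(17 - 24) + √(-54 + 92/(-129)) = -7 + √(-54 + 92*(-1/129)) = -7 + √(-54 - 92/129) = -7 + √(-7058/129) = -7 + I*√910482/129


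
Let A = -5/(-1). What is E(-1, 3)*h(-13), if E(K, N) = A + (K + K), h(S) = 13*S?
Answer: -507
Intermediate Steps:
A = 5 (A = -5*(-1) = 5)
E(K, N) = 5 + 2*K (E(K, N) = 5 + (K + K) = 5 + 2*K)
E(-1, 3)*h(-13) = (5 + 2*(-1))*(13*(-13)) = (5 - 2)*(-169) = 3*(-169) = -507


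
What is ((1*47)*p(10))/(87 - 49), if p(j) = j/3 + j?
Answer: 940/57 ≈ 16.491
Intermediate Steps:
p(j) = 4*j/3 (p(j) = j*(⅓) + j = j/3 + j = 4*j/3)
((1*47)*p(10))/(87 - 49) = ((1*47)*((4/3)*10))/(87 - 49) = (47*(40/3))/38 = (1880/3)*(1/38) = 940/57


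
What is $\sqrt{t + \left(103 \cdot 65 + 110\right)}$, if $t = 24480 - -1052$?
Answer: $3 \sqrt{3593} \approx 179.82$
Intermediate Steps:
$t = 25532$ ($t = 24480 + 1052 = 25532$)
$\sqrt{t + \left(103 \cdot 65 + 110\right)} = \sqrt{25532 + \left(103 \cdot 65 + 110\right)} = \sqrt{25532 + \left(6695 + 110\right)} = \sqrt{25532 + 6805} = \sqrt{32337} = 3 \sqrt{3593}$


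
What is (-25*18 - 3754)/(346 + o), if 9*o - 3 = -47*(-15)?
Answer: -6306/637 ≈ -9.8995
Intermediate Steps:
o = 236/3 (o = ⅓ + (-47*(-15))/9 = ⅓ + (⅑)*705 = ⅓ + 235/3 = 236/3 ≈ 78.667)
(-25*18 - 3754)/(346 + o) = (-25*18 - 3754)/(346 + 236/3) = (-450 - 3754)/(1274/3) = -4204*3/1274 = -6306/637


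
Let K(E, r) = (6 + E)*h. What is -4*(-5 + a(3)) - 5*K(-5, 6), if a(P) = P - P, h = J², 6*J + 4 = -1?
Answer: 595/36 ≈ 16.528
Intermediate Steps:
J = -⅚ (J = -⅔ + (⅙)*(-1) = -⅔ - ⅙ = -⅚ ≈ -0.83333)
h = 25/36 (h = (-⅚)² = 25/36 ≈ 0.69444)
a(P) = 0
K(E, r) = 25/6 + 25*E/36 (K(E, r) = (6 + E)*(25/36) = 25/6 + 25*E/36)
-4*(-5 + a(3)) - 5*K(-5, 6) = -4*(-5 + 0) - 5*(25/6 + (25/36)*(-5)) = -4*(-5) - 5*(25/6 - 125/36) = 20 - 5*25/36 = 20 - 125/36 = 595/36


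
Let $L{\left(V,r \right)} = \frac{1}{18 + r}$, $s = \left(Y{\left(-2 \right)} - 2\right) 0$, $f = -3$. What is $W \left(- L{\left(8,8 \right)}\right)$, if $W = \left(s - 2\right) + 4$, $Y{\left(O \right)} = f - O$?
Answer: $- \frac{1}{13} \approx -0.076923$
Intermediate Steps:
$Y{\left(O \right)} = -3 - O$
$s = 0$ ($s = \left(\left(-3 - -2\right) - 2\right) 0 = \left(\left(-3 + 2\right) - 2\right) 0 = \left(-1 - 2\right) 0 = \left(-3\right) 0 = 0$)
$W = 2$ ($W = \left(0 - 2\right) + 4 = -2 + 4 = 2$)
$W \left(- L{\left(8,8 \right)}\right) = 2 \left(- \frac{1}{18 + 8}\right) = 2 \left(- \frac{1}{26}\right) = - \frac{1}{13}$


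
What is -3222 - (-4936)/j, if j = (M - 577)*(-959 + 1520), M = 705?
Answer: -28920055/8976 ≈ -3221.9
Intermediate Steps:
j = 71808 (j = (705 - 577)*(-959 + 1520) = 128*561 = 71808)
-3222 - (-4936)/j = -3222 - (-4936)/71808 = -3222 - 1*(-617/8976) = -3222 + 617/8976 = -28920055/8976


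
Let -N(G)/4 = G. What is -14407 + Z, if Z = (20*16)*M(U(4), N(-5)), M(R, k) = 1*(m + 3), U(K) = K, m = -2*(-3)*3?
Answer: -7687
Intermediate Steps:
m = 18 (m = 6*3 = 18)
N(G) = -4*G
M(R, k) = 21 (M(R, k) = 1*(18 + 3) = 1*21 = 21)
Z = 6720 (Z = (20*16)*21 = 320*21 = 6720)
-14407 + Z = -14407 + 6720 = -7687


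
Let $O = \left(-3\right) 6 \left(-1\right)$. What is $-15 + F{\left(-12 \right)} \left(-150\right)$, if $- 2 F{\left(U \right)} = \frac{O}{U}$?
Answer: $- \frac{255}{2} \approx -127.5$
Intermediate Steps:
$O = 18$ ($O = \left(-18\right) \left(-1\right) = 18$)
$F{\left(U \right)} = - \frac{9}{U}$ ($F{\left(U \right)} = - \frac{18 \frac{1}{U}}{2} = - \frac{9}{U}$)
$-15 + F{\left(-12 \right)} \left(-150\right) = -15 + - \frac{9}{-12} \left(-150\right) = -15 + \left(-9\right) \left(- \frac{1}{12}\right) \left(-150\right) = -15 + \frac{3}{4} \left(-150\right) = -15 - \frac{225}{2} = - \frac{255}{2}$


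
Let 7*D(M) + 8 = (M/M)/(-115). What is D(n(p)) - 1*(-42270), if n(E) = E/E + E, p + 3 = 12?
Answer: 34026429/805 ≈ 42269.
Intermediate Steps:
p = 9 (p = -3 + 12 = 9)
n(E) = 1 + E
D(M) = -921/805 (D(M) = -8/7 + ((M/M)/(-115))/7 = -8/7 + (1*(-1/115))/7 = -8/7 + (⅐)*(-1/115) = -8/7 - 1/805 = -921/805)
D(n(p)) - 1*(-42270) = -921/805 - 1*(-42270) = -921/805 + 42270 = 34026429/805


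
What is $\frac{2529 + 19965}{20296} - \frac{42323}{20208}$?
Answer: $- \frac{50553607}{51267696} \approx -0.98607$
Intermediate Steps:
$\frac{2529 + 19965}{20296} - \frac{42323}{20208} = 22494 \cdot \frac{1}{20296} - \frac{42323}{20208} = \frac{11247}{10148} - \frac{42323}{20208} = - \frac{50553607}{51267696}$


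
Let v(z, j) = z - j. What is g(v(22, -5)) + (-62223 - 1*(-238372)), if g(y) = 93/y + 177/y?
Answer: 176159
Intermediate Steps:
g(y) = 270/y
g(v(22, -5)) + (-62223 - 1*(-238372)) = 270/(22 - 1*(-5)) + (-62223 - 1*(-238372)) = 270/(22 + 5) + (-62223 + 238372) = 270/27 + 176149 = 270*(1/27) + 176149 = 10 + 176149 = 176159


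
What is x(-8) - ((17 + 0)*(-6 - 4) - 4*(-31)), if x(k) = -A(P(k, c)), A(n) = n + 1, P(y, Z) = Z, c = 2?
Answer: 43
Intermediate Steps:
A(n) = 1 + n
x(k) = -3 (x(k) = -(1 + 2) = -1*3 = -3)
x(-8) - ((17 + 0)*(-6 - 4) - 4*(-31)) = -3 - ((17 + 0)*(-6 - 4) - 4*(-31)) = -3 - (17*(-10) + 124) = -3 - (-170 + 124) = -3 - 1*(-46) = -3 + 46 = 43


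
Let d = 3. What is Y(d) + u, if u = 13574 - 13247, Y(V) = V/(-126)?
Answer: 13733/42 ≈ 326.98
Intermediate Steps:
Y(V) = -V/126 (Y(V) = V*(-1/126) = -V/126)
u = 327
Y(d) + u = -1/126*3 + 327 = -1/42 + 327 = 13733/42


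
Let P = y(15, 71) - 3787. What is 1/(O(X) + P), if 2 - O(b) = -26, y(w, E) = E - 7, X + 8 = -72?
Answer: -1/3695 ≈ -0.00027064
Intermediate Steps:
X = -80 (X = -8 - 72 = -80)
y(w, E) = -7 + E
O(b) = 28 (O(b) = 2 - 1*(-26) = 2 + 26 = 28)
P = -3723 (P = (-7 + 71) - 3787 = 64 - 3787 = -3723)
1/(O(X) + P) = 1/(28 - 3723) = 1/(-3695) = -1/3695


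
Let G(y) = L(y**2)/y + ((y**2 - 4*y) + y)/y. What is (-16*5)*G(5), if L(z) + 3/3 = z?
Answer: -544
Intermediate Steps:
L(z) = -1 + z
G(y) = (-1 + y**2)/y + (y**2 - 3*y)/y (G(y) = (-1 + y**2)/y + ((y**2 - 4*y) + y)/y = (-1 + y**2)/y + (y**2 - 3*y)/y)
(-16*5)*G(5) = (-16*5)*(-3 - 1/5 + 2*5) = -80*(-3 - 1*1/5 + 10) = -80*(-3 - 1/5 + 10) = -80*34/5 = -544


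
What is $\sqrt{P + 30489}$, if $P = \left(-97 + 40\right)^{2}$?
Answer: $\sqrt{33738} \approx 183.68$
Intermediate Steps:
$P = 3249$ ($P = \left(-57\right)^{2} = 3249$)
$\sqrt{P + 30489} = \sqrt{3249 + 30489} = \sqrt{33738}$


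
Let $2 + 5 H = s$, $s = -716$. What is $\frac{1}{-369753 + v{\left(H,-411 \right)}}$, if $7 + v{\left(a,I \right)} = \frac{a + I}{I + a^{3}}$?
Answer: $- \frac{370197607}{136884267094995} \approx -2.7045 \cdot 10^{-6}$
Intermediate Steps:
$H = - \frac{718}{5}$ ($H = - \frac{2}{5} + \frac{1}{5} \left(-716\right) = - \frac{2}{5} - \frac{716}{5} = - \frac{718}{5} \approx -143.6$)
$v{\left(a,I \right)} = -7 + \frac{I + a}{I + a^{3}}$ ($v{\left(a,I \right)} = -7 + \frac{a + I}{I + a^{3}} = -7 + \frac{I + a}{I + a^{3}}$)
$\frac{1}{-369753 + v{\left(H,-411 \right)}} = \frac{1}{-369753 + \frac{- \frac{718}{5} - 7 \left(- \frac{718}{5}\right)^{3} - -2466}{-411 + \left(- \frac{718}{5}\right)^{3}}} = \frac{1}{-369753 + \frac{- \frac{718}{5} - - \frac{2591023624}{125} + 2466}{-411 - \frac{370146232}{125}}} = \frac{1}{-369753 + \frac{- \frac{718}{5} + \frac{2591023624}{125} + 2466}{- \frac{370197607}{125}}} = \frac{1}{-369753 - \frac{2591313924}{370197607}} = \frac{1}{- \frac{136884267094995}{370197607}} = - \frac{370197607}{136884267094995}$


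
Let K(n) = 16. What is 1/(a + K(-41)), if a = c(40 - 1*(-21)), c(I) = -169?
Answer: -1/153 ≈ -0.0065359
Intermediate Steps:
a = -169
1/(a + K(-41)) = 1/(-169 + 16) = 1/(-153) = -1/153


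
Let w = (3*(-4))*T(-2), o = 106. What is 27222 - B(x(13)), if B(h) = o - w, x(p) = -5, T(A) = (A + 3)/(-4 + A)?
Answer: 27118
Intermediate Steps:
T(A) = (3 + A)/(-4 + A)
w = 2 (w = (3*(-4))*((3 - 2)/(-4 - 2)) = -12/(-6) = -(-2) = -12*(-⅙) = 2)
B(h) = 104 (B(h) = 106 - 1*2 = 106 - 2 = 104)
27222 - B(x(13)) = 27222 - 1*104 = 27222 - 104 = 27118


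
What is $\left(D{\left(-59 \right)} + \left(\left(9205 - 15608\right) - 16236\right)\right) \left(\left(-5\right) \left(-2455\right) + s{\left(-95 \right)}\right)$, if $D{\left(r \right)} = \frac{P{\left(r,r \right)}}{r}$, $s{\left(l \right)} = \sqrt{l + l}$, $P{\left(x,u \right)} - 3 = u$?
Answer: $- \frac{16395042375}{59} - \frac{1335645 i \sqrt{190}}{59} \approx -2.7788 \cdot 10^{8} - 3.1204 \cdot 10^{5} i$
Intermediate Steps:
$P{\left(x,u \right)} = 3 + u$
$s{\left(l \right)} = \sqrt{2} \sqrt{l}$ ($s{\left(l \right)} = \sqrt{2 l} = \sqrt{2} \sqrt{l}$)
$D{\left(r \right)} = \frac{3 + r}{r}$
$\left(D{\left(-59 \right)} + \left(\left(9205 - 15608\right) - 16236\right)\right) \left(\left(-5\right) \left(-2455\right) + s{\left(-95 \right)}\right) = \left(\frac{3 - 59}{-59} + \left(\left(9205 - 15608\right) - 16236\right)\right) \left(\left(-5\right) \left(-2455\right) + \sqrt{2} \sqrt{-95}\right) = \left(\left(- \frac{1}{59}\right) \left(-56\right) - 22639\right) \left(12275 + \sqrt{2} i \sqrt{95}\right) = \left(\frac{56}{59} - 22639\right) \left(12275 + i \sqrt{190}\right) = - \frac{1335645 \left(12275 + i \sqrt{190}\right)}{59} = - \frac{16395042375}{59} - \frac{1335645 i \sqrt{190}}{59}$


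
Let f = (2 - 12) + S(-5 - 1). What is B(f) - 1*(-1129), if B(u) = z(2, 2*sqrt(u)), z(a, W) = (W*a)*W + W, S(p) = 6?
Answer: 1097 + 4*I ≈ 1097.0 + 4.0*I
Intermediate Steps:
z(a, W) = W + a*W**2 (z(a, W) = a*W**2 + W = W + a*W**2)
f = -4 (f = (2 - 12) + 6 = -10 + 6 = -4)
B(u) = 2*sqrt(u)*(1 + 4*sqrt(u)) (B(u) = (2*sqrt(u))*(1 + (2*sqrt(u))*2) = (2*sqrt(u))*(1 + 4*sqrt(u)) = 2*sqrt(u)*(1 + 4*sqrt(u)))
B(f) - 1*(-1129) = (2*sqrt(-4) + 8*(-4)) - 1*(-1129) = (2*(2*I) - 32) + 1129 = (4*I - 32) + 1129 = (-32 + 4*I) + 1129 = 1097 + 4*I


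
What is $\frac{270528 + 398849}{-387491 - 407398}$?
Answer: $- \frac{669377}{794889} \approx -0.8421$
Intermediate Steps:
$\frac{270528 + 398849}{-387491 - 407398} = \frac{669377}{-794889} = 669377 \left(- \frac{1}{794889}\right) = - \frac{669377}{794889}$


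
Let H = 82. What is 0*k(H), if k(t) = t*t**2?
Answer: 0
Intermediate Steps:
k(t) = t**3
0*k(H) = 0*82**3 = 0*551368 = 0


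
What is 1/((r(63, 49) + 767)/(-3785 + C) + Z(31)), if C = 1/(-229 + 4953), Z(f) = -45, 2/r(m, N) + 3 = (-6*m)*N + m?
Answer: -165053409309/7460850170329 ≈ -0.022123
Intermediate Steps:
r(m, N) = 2/(-3 + m - 6*N*m) (r(m, N) = 2/(-3 + ((-6*m)*N + m)) = 2/(-3 + (-6*N*m + m)) = 2/(-3 + (m - 6*N*m)) = 2/(-3 + m - 6*N*m))
C = 1/4724 ≈ 0.00021168
1/((r(63, 49) + 767)/(-3785 + C) + Z(31)) = 1/((-2/(3 - 1*63 + 6*49*63) + 767)/(-3785 + 1/4724) - 45) = 1/((-2/(3 - 63 + 18522) + 767)/(-17880339/4724) - 45) = 1/((-2/18462 + 767)*(-4724/17880339) - 45) = 1/((-2*1/18462 + 767)*(-4724/17880339) - 45) = 1/((-1/9231 + 767)*(-4724/17880339) - 45) = 1/((7080176/9231)*(-4724/17880339) - 45) = 1/(-33446751424/165053409309 - 45) = 1/(-7460850170329/165053409309) = -165053409309/7460850170329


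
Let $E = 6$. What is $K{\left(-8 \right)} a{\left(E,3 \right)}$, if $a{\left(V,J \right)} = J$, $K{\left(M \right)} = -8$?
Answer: $-24$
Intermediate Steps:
$K{\left(-8 \right)} a{\left(E,3 \right)} = \left(-8\right) 3 = -24$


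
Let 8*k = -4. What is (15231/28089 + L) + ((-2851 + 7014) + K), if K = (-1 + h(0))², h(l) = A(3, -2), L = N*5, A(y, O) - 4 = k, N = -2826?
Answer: -373029701/37452 ≈ -9960.2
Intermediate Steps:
k = -½ (k = (⅛)*(-4) = -½ ≈ -0.50000)
A(y, O) = 7/2 (A(y, O) = 4 - ½ = 7/2)
L = -14130 (L = -2826*5 = -14130)
h(l) = 7/2
K = 25/4 (K = (-1 + 7/2)² = (5/2)² = 25/4 ≈ 6.2500)
(15231/28089 + L) + ((-2851 + 7014) + K) = (15231/28089 - 14130) + ((-2851 + 7014) + 25/4) = (15231*(1/28089) - 14130) + (4163 + 25/4) = (5077/9363 - 14130) + 16677/4 = -132294113/9363 + 16677/4 = -373029701/37452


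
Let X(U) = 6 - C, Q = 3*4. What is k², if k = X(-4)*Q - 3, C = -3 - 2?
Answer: 16641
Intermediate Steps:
Q = 12
C = -5
X(U) = 11 (X(U) = 6 - 1*(-5) = 6 + 5 = 11)
k = 129 (k = 11*12 - 3 = 132 - 3 = 129)
k² = 129² = 16641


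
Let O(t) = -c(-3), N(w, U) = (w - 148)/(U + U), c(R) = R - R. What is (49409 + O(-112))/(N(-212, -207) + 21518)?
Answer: 1136407/494934 ≈ 2.2961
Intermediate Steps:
c(R) = 0
N(w, U) = (-148 + w)/(2*U) (N(w, U) = (-148 + w)/((2*U)) = (-148 + w)*(1/(2*U)) = (-148 + w)/(2*U))
O(t) = 0 (O(t) = -1*0 = 0)
(49409 + O(-112))/(N(-212, -207) + 21518) = (49409 + 0)/((½)*(-148 - 212)/(-207) + 21518) = 49409/((½)*(-1/207)*(-360) + 21518) = 49409/(20/23 + 21518) = 49409/(494934/23) = 49409*(23/494934) = 1136407/494934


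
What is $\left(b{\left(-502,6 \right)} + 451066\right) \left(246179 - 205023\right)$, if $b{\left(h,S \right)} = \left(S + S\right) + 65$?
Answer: $18567241308$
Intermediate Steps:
$b{\left(h,S \right)} = 65 + 2 S$ ($b{\left(h,S \right)} = 2 S + 65 = 65 + 2 S$)
$\left(b{\left(-502,6 \right)} + 451066\right) \left(246179 - 205023\right) = \left(\left(65 + 2 \cdot 6\right) + 451066\right) \left(246179 - 205023\right) = \left(\left(65 + 12\right) + 451066\right) 41156 = \left(77 + 451066\right) 41156 = 451143 \cdot 41156 = 18567241308$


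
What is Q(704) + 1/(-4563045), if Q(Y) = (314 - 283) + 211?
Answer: 1104256889/4563045 ≈ 242.00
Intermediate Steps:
Q(Y) = 242 (Q(Y) = 31 + 211 = 242)
Q(704) + 1/(-4563045) = 242 + 1/(-4563045) = 242 - 1/4563045 = 1104256889/4563045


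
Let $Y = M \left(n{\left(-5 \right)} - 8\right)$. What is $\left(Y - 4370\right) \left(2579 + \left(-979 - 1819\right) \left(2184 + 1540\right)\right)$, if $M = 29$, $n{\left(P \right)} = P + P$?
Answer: $50960810316$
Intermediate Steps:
$n{\left(P \right)} = 2 P$
$Y = -522$ ($Y = 29 \left(2 \left(-5\right) - 8\right) = 29 \left(-10 - 8\right) = 29 \left(-18\right) = -522$)
$\left(Y - 4370\right) \left(2579 + \left(-979 - 1819\right) \left(2184 + 1540\right)\right) = \left(-522 - 4370\right) \left(2579 + \left(-979 - 1819\right) \left(2184 + 1540\right)\right) = \left(-522 - 4370\right) \left(2579 - 10419752\right) = - 4892 \left(2579 - 10419752\right) = \left(-4892\right) \left(-10417173\right) = 50960810316$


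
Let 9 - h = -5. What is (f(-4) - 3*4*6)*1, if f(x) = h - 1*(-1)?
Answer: -57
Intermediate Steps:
h = 14 (h = 9 - 1*(-5) = 9 + 5 = 14)
f(x) = 15 (f(x) = 14 - 1*(-1) = 14 + 1 = 15)
(f(-4) - 3*4*6)*1 = (15 - 3*4*6)*1 = (15 - 12*6)*1 = (15 - 72)*1 = -57*1 = -57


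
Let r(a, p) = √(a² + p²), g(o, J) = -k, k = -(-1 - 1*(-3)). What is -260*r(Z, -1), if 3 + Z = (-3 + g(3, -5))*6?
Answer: -260*√82 ≈ -2354.4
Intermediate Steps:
k = -2 (k = -(-1 + 3) = -1*2 = -2)
g(o, J) = 2 (g(o, J) = -1*(-2) = 2)
Z = -9 (Z = -3 + (-3 + 2)*6 = -3 - 1*6 = -3 - 6 = -9)
-260*r(Z, -1) = -260*√((-9)² + (-1)²) = -260*√(81 + 1) = -260*√82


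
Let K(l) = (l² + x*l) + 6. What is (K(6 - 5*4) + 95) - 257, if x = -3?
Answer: 82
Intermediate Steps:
K(l) = 6 + l² - 3*l (K(l) = (l² - 3*l) + 6 = 6 + l² - 3*l)
(K(6 - 5*4) + 95) - 257 = ((6 + (6 - 5*4)² - 3*(6 - 5*4)) + 95) - 257 = ((6 + (6 - 20)² - 3*(6 - 20)) + 95) - 257 = ((6 + (-14)² - 3*(-14)) + 95) - 257 = ((6 + 196 + 42) + 95) - 257 = (244 + 95) - 257 = 339 - 257 = 82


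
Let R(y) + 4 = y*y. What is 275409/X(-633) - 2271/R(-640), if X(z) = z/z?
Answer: 37602140831/136532 ≈ 2.7541e+5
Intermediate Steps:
X(z) = 1
R(y) = -4 + y² (R(y) = -4 + y*y = -4 + y²)
275409/X(-633) - 2271/R(-640) = 275409/1 - 2271/(-4 + (-640)²) = 275409*1 - 2271/(-4 + 409600) = 275409 - 2271/409596 = 275409 - 2271*1/409596 = 275409 - 757/136532 = 37602140831/136532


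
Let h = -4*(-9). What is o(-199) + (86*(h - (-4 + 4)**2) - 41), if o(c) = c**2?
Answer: 42656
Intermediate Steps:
h = 36
o(-199) + (86*(h - (-4 + 4)**2) - 41) = (-199)**2 + (86*(36 - (-4 + 4)**2) - 41) = 39601 + (86*(36 - 1*0**2) - 41) = 39601 + (86*(36 - 1*0) - 41) = 39601 + (86*(36 + 0) - 41) = 39601 + (86*36 - 41) = 39601 + (3096 - 41) = 39601 + 3055 = 42656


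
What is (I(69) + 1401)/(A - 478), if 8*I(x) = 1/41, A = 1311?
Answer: 65647/39032 ≈ 1.6819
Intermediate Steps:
I(x) = 1/328 (I(x) = (⅛)/41 = (⅛)*(1/41) = 1/328)
(I(69) + 1401)/(A - 478) = (1/328 + 1401)/(1311 - 478) = (459529/328)/833 = (459529/328)*(1/833) = 65647/39032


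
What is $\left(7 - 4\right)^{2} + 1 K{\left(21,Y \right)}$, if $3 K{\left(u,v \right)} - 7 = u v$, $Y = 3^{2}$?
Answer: $\frac{223}{3} \approx 74.333$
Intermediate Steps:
$Y = 9$
$K{\left(u,v \right)} = \frac{7}{3} + \frac{u v}{3}$
$\left(7 - 4\right)^{2} + 1 K{\left(21,Y \right)} = \left(7 - 4\right)^{2} + 1 \left(\frac{7}{3} + \frac{1}{3} \cdot 21 \cdot 9\right) = 3^{2} + 1 \left(\frac{7}{3} + 63\right) = 9 + 1 \cdot \frac{196}{3} = 9 + \frac{196}{3} = \frac{223}{3}$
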